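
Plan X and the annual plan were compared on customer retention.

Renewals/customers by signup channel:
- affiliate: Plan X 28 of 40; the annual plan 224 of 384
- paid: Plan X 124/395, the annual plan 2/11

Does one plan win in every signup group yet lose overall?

Yes

Affiliate: Plan X 28/40 = 70.0%, the annual plan 224/384 = 58.3% → Plan X
Paid: Plan X 124/395 = 31.4%, the annual plan 2/11 = 18.2% → Plan X
Overall: Plan X 152/435 = 34.9%, the annual plan 226/395 = 57.2% → the annual plan
Plan X wins each signup group but the annual plan wins overall — the comparison reverses. Plan X's customers skew toward paid, which has a lower base rate.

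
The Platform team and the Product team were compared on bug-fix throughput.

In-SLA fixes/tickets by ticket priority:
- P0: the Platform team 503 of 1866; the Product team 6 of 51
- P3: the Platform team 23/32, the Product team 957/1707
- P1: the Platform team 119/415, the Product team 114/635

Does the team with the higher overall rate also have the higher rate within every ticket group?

No

P0: the Platform team 503/1866 = 27.0%, the Product team 6/51 = 11.8% → the Platform team
P3: the Platform team 23/32 = 71.9%, the Product team 957/1707 = 56.1% → the Platform team
P1: the Platform team 119/415 = 28.7%, the Product team 114/635 = 18.0% → the Platform team
Overall: the Platform team 645/2313 = 27.9%, the Product team 1077/2393 = 45.0% → the Product team
The Platform team wins each ticket group but the Product team wins overall — the comparison reverses. The Platform team's tickets skew toward P0, which has a lower base rate.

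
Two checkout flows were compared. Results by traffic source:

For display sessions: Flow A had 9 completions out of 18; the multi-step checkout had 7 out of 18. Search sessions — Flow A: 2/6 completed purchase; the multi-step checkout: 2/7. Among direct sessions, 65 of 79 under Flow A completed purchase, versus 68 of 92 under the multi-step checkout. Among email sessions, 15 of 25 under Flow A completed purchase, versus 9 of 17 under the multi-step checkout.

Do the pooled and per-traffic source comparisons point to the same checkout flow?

Yes

Display: Flow A 9/18 = 50.0%, the multi-step checkout 7/18 = 38.9% → Flow A
Search: Flow A 2/6 = 33.3%, the multi-step checkout 2/7 = 28.6% → Flow A
Direct: Flow A 65/79 = 82.3%, the multi-step checkout 68/92 = 73.9% → Flow A
Email: Flow A 15/25 = 60.0%, the multi-step checkout 9/17 = 52.9% → Flow A
Overall: Flow A 91/128 = 71.1%, the multi-step checkout 86/134 = 64.2% → Flow A
Flow A wins overall and in every traffic group — no reversal.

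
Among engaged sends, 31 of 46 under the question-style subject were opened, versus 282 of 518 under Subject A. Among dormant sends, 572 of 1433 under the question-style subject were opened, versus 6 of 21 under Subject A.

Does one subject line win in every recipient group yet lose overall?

Engaged: the question-style subject 31/46 = 67.4%, Subject A 282/518 = 54.4% → the question-style subject
Dormant: the question-style subject 572/1433 = 39.9%, Subject A 6/21 = 28.6% → the question-style subject
Overall: the question-style subject 603/1479 = 40.8%, Subject A 288/539 = 53.4% → Subject A
The question-style subject wins each recipient group but Subject A wins overall — the comparison reverses. The question-style subject's sends skew toward dormant, which has a lower base rate.

Yes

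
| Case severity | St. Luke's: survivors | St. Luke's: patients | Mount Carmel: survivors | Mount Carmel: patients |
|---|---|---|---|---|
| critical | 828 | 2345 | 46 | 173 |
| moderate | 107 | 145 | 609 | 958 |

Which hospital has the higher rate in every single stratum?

Critical: St. Luke's 828/2345 = 35.3%, Mount Carmel 46/173 = 26.6% → St. Luke's
Moderate: St. Luke's 107/145 = 73.8%, Mount Carmel 609/958 = 63.6% → St. Luke's
St. Luke's has the higher rate in both groups.

St. Luke's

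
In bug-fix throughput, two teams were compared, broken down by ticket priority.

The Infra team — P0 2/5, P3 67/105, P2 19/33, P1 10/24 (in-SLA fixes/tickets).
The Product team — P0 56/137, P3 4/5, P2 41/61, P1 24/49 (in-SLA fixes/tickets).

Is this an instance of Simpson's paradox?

Yes

P0: the Infra team 2/5 = 40.0%, the Product team 56/137 = 40.9% → the Product team
P3: the Infra team 67/105 = 63.8%, the Product team 4/5 = 80.0% → the Product team
P2: the Infra team 19/33 = 57.6%, the Product team 41/61 = 67.2% → the Product team
P1: the Infra team 10/24 = 41.7%, the Product team 24/49 = 49.0% → the Product team
Overall: the Infra team 98/167 = 58.7%, the Product team 125/252 = 49.6% → the Infra team
The Product team wins each ticket group but the Infra team wins overall — the comparison reverses. The Product team's tickets skew toward P0, which has a lower base rate.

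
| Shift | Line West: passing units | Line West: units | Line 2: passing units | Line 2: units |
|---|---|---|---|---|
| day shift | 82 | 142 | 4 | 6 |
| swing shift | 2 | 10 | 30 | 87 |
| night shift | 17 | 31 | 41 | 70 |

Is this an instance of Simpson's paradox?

Day shift: Line West 82/142 = 57.7%, Line 2 4/6 = 66.7% → Line 2
Swing shift: Line West 2/10 = 20.0%, Line 2 30/87 = 34.5% → Line 2
Night shift: Line West 17/31 = 54.8%, Line 2 41/70 = 58.6% → Line 2
Overall: Line West 101/183 = 55.2%, Line 2 75/163 = 46.0% → Line West
Line 2 wins each shift group but Line West wins overall — the comparison reverses. Line 2's units skew toward swing shift, which has a lower base rate.

Yes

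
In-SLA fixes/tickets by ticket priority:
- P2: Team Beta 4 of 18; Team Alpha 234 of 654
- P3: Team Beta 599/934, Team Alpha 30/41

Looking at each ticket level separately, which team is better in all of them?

Team Alpha

P2: Team Beta 4/18 = 22.2%, Team Alpha 234/654 = 35.8% → Team Alpha
P3: Team Beta 599/934 = 64.1%, Team Alpha 30/41 = 73.2% → Team Alpha
Team Alpha has the higher rate in both groups.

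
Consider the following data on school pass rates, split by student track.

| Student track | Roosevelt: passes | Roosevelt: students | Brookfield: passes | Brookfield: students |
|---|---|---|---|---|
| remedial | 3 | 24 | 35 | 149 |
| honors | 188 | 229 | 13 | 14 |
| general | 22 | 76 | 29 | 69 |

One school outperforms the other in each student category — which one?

Remedial: Roosevelt 3/24 = 12.5%, Brookfield 35/149 = 23.5% → Brookfield
Honors: Roosevelt 188/229 = 82.1%, Brookfield 13/14 = 92.9% → Brookfield
General: Roosevelt 22/76 = 28.9%, Brookfield 29/69 = 42.0% → Brookfield
Brookfield has the higher rate in all 3 groups.

Brookfield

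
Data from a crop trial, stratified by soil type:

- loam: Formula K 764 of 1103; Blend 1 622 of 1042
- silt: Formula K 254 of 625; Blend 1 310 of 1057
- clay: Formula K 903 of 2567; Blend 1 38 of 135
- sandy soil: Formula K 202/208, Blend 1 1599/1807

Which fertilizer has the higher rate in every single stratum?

Loam: Formula K 764/1103 = 69.3%, Blend 1 622/1042 = 59.7% → Formula K
Silt: Formula K 254/625 = 40.6%, Blend 1 310/1057 = 29.3% → Formula K
Clay: Formula K 903/2567 = 35.2%, Blend 1 38/135 = 28.1% → Formula K
Sandy soil: Formula K 202/208 = 97.1%, Blend 1 1599/1807 = 88.5% → Formula K
Formula K has the higher rate in all 4 groups.

Formula K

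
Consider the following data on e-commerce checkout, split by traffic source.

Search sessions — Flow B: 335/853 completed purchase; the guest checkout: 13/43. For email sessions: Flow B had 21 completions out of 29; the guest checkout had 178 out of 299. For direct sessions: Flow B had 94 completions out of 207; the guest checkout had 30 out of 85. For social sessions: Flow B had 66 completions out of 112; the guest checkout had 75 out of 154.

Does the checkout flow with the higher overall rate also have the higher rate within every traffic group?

Search: Flow B 335/853 = 39.3%, the guest checkout 13/43 = 30.2% → Flow B
Email: Flow B 21/29 = 72.4%, the guest checkout 178/299 = 59.5% → Flow B
Direct: Flow B 94/207 = 45.4%, the guest checkout 30/85 = 35.3% → Flow B
Social: Flow B 66/112 = 58.9%, the guest checkout 75/154 = 48.7% → Flow B
Overall: Flow B 516/1201 = 43.0%, the guest checkout 296/581 = 50.9% → the guest checkout
Flow B wins each traffic group but the guest checkout wins overall — the comparison reverses. Flow B's sessions skew toward search, which has a lower base rate.

No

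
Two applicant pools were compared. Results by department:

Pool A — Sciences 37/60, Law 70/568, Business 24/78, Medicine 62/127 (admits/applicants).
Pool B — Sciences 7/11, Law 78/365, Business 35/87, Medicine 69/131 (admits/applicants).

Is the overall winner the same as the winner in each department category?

Yes

Sciences: Pool A 37/60 = 61.7%, Pool B 7/11 = 63.6% → Pool B
Law: Pool A 70/568 = 12.3%, Pool B 78/365 = 21.4% → Pool B
Business: Pool A 24/78 = 30.8%, Pool B 35/87 = 40.2% → Pool B
Medicine: Pool A 62/127 = 48.8%, Pool B 69/131 = 52.7% → Pool B
Overall: Pool A 193/833 = 23.2%, Pool B 189/594 = 31.8% → Pool B
Pool B wins overall and in every department group — no reversal.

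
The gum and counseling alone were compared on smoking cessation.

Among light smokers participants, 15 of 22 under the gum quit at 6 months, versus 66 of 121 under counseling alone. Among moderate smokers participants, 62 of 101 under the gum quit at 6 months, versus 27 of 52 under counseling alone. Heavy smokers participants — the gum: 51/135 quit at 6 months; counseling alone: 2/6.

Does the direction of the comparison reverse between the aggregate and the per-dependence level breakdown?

Light smokers: the gum 15/22 = 68.2%, counseling alone 66/121 = 54.5% → the gum
Moderate smokers: the gum 62/101 = 61.4%, counseling alone 27/52 = 51.9% → the gum
Heavy smokers: the gum 51/135 = 37.8%, counseling alone 2/6 = 33.3% → the gum
Overall: the gum 128/258 = 49.6%, counseling alone 95/179 = 53.1% → counseling alone
The gum wins each dependence group but counseling alone wins overall — the comparison reverses. The gum's participants skew toward heavy smokers, which has a lower base rate.

Yes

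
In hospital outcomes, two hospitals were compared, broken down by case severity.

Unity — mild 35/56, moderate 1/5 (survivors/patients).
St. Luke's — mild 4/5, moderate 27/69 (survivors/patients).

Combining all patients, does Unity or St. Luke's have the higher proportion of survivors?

Unity

Mild: Unity 35/56 = 62.5%, St. Luke's 4/5 = 80.0% → St. Luke's
Moderate: Unity 1/5 = 20.0%, St. Luke's 27/69 = 39.1% → St. Luke's
Overall: Unity 36/61 = 59.0%, St. Luke's 31/74 = 41.9% → Unity
(St. Luke's wins every case group but Unity wins overall — St. Luke's's patients skew toward the low-rate moderate group.)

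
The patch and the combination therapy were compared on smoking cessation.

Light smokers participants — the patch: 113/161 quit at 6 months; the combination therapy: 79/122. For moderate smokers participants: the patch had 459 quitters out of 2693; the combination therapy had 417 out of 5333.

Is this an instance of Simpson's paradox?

No

Light smokers: the patch 113/161 = 70.2%, the combination therapy 79/122 = 64.8% → the patch
Moderate smokers: the patch 459/2693 = 17.0%, the combination therapy 417/5333 = 7.8% → the patch
Overall: the patch 572/2854 = 20.0%, the combination therapy 496/5455 = 9.1% → the patch
The patch wins overall and in every dependence group — no reversal.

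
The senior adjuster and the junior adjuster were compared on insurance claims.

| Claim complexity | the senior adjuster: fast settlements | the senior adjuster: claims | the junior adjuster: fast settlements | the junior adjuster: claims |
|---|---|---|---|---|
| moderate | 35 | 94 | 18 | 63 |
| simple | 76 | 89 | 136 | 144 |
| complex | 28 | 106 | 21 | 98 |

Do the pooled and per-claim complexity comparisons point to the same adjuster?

Moderate: the senior adjuster 35/94 = 37.2%, the junior adjuster 18/63 = 28.6% → the senior adjuster
Simple: the senior adjuster 76/89 = 85.4%, the junior adjuster 136/144 = 94.4% → the junior adjuster
Complex: the senior adjuster 28/106 = 26.4%, the junior adjuster 21/98 = 21.4% → the senior adjuster
Overall: the senior adjuster 139/289 = 48.1%, the junior adjuster 175/305 = 57.4% → the junior adjuster
Neither sweeps: the senior adjuster wins 2 of 3 groups, the junior adjuster wins 1. The junior adjuster wins overall but not every group — no Simpson reversal.

No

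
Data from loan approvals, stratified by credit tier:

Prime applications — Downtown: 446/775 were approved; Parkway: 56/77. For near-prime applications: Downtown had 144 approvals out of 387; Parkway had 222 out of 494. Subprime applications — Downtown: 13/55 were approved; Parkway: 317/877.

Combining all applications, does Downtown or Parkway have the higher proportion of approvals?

Downtown

Prime: Downtown 446/775 = 57.5%, Parkway 56/77 = 72.7% → Parkway
Near-prime: Downtown 144/387 = 37.2%, Parkway 222/494 = 44.9% → Parkway
Subprime: Downtown 13/55 = 23.6%, Parkway 317/877 = 36.1% → Parkway
Overall: Downtown 603/1217 = 49.5%, Parkway 595/1448 = 41.1% → Downtown
(Parkway wins every credit group but Downtown wins overall — Parkway's applications skew toward the low-rate subprime group.)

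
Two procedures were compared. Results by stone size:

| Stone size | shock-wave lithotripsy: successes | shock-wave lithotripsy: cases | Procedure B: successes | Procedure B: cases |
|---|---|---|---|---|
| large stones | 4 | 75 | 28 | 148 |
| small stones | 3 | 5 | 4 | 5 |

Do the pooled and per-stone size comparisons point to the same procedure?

Large stones: shock-wave lithotripsy 4/75 = 5.3%, Procedure B 28/148 = 18.9% → Procedure B
Small stones: shock-wave lithotripsy 3/5 = 60.0%, Procedure B 4/5 = 80.0% → Procedure B
Overall: shock-wave lithotripsy 7/80 = 8.8%, Procedure B 32/153 = 20.9% → Procedure B
Procedure B wins overall and in every stone group — no reversal.

Yes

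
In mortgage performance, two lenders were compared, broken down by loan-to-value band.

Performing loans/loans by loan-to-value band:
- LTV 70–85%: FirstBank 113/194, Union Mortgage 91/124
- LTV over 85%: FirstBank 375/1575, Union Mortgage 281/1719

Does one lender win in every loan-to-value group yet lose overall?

LTV 70–85%: FirstBank 113/194 = 58.2%, Union Mortgage 91/124 = 73.4% → Union Mortgage
LTV over 85%: FirstBank 375/1575 = 23.8%, Union Mortgage 281/1719 = 16.3% → FirstBank
Overall: FirstBank 488/1769 = 27.6%, Union Mortgage 372/1843 = 20.2% → FirstBank
Neither sweeps: FirstBank wins 1 of 2 groups, Union Mortgage wins 1. FirstBank wins overall but not every group — no Simpson reversal.

No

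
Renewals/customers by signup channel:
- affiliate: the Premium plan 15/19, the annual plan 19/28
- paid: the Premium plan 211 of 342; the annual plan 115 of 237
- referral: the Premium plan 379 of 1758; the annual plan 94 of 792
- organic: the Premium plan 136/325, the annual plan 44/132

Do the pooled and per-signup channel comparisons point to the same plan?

Yes

Affiliate: the Premium plan 15/19 = 78.9%, the annual plan 19/28 = 67.9% → the Premium plan
Paid: the Premium plan 211/342 = 61.7%, the annual plan 115/237 = 48.5% → the Premium plan
Referral: the Premium plan 379/1758 = 21.6%, the annual plan 94/792 = 11.9% → the Premium plan
Organic: the Premium plan 136/325 = 41.8%, the annual plan 44/132 = 33.3% → the Premium plan
Overall: the Premium plan 741/2444 = 30.3%, the annual plan 272/1189 = 22.9% → the Premium plan
The Premium plan wins overall and in every signup group — no reversal.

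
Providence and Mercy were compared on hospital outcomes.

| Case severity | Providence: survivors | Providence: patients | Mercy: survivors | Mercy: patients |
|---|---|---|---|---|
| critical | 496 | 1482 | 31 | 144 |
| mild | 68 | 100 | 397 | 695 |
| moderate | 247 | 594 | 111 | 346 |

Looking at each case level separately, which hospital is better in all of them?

Providence

Critical: Providence 496/1482 = 33.5%, Mercy 31/144 = 21.5% → Providence
Mild: Providence 68/100 = 68.0%, Mercy 397/695 = 57.1% → Providence
Moderate: Providence 247/594 = 41.6%, Mercy 111/346 = 32.1% → Providence
Providence has the higher rate in all 3 groups.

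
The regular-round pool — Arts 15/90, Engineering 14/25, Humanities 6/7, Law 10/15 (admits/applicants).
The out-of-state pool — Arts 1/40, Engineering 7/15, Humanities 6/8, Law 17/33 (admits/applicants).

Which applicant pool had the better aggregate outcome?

the regular-round pool

Arts: the regular-round pool 15/90 = 16.7%, the out-of-state pool 1/40 = 2.5% → the regular-round pool
Engineering: the regular-round pool 14/25 = 56.0%, the out-of-state pool 7/15 = 46.7% → the regular-round pool
Humanities: the regular-round pool 6/7 = 85.7%, the out-of-state pool 6/8 = 75.0% → the regular-round pool
Law: the regular-round pool 10/15 = 66.7%, the out-of-state pool 17/33 = 51.5% → the regular-round pool
Overall: the regular-round pool 45/137 = 32.8%, the out-of-state pool 31/96 = 32.3% → the regular-round pool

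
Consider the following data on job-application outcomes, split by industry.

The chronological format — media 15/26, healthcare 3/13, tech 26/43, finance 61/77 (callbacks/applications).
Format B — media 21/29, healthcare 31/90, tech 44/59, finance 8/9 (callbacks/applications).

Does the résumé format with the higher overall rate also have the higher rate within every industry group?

Media: the chronological format 15/26 = 57.7%, Format B 21/29 = 72.4% → Format B
Healthcare: the chronological format 3/13 = 23.1%, Format B 31/90 = 34.4% → Format B
Tech: the chronological format 26/43 = 60.5%, Format B 44/59 = 74.6% → Format B
Finance: the chronological format 61/77 = 79.2%, Format B 8/9 = 88.9% → Format B
Overall: the chronological format 105/159 = 66.0%, Format B 104/187 = 55.6% → the chronological format
Format B wins each industry group but the chronological format wins overall — the comparison reverses. Format B's applications skew toward healthcare, which has a lower base rate.

No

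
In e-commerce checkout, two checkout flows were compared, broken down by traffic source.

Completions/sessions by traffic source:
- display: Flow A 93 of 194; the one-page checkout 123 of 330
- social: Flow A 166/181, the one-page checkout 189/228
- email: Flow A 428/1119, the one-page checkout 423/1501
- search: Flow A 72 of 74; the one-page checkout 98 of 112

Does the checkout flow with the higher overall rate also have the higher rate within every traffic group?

Yes

Display: Flow A 93/194 = 47.9%, the one-page checkout 123/330 = 37.3% → Flow A
Social: Flow A 166/181 = 91.7%, the one-page checkout 189/228 = 82.9% → Flow A
Email: Flow A 428/1119 = 38.2%, the one-page checkout 423/1501 = 28.2% → Flow A
Search: Flow A 72/74 = 97.3%, the one-page checkout 98/112 = 87.5% → Flow A
Overall: Flow A 759/1568 = 48.4%, the one-page checkout 833/2171 = 38.4% → Flow A
Flow A wins overall and in every traffic group — no reversal.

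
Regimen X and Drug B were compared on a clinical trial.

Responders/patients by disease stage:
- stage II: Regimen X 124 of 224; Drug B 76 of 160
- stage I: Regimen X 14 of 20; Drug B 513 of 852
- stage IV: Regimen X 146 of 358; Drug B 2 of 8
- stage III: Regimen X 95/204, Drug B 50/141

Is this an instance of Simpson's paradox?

Stage II: Regimen X 124/224 = 55.4%, Drug B 76/160 = 47.5% → Regimen X
Stage I: Regimen X 14/20 = 70.0%, Drug B 513/852 = 60.2% → Regimen X
Stage IV: Regimen X 146/358 = 40.8%, Drug B 2/8 = 25.0% → Regimen X
Stage III: Regimen X 95/204 = 46.6%, Drug B 50/141 = 35.5% → Regimen X
Overall: Regimen X 379/806 = 47.0%, Drug B 641/1161 = 55.2% → Drug B
Regimen X wins each disease group but Drug B wins overall — the comparison reverses. Regimen X's patients skew toward stage IV, which has a lower base rate.

Yes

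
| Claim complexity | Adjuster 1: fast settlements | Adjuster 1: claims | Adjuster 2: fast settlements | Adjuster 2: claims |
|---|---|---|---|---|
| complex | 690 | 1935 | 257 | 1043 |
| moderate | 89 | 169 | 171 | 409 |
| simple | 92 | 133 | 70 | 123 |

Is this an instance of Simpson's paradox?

Complex: Adjuster 1 690/1935 = 35.7%, Adjuster 2 257/1043 = 24.6% → Adjuster 1
Moderate: Adjuster 1 89/169 = 52.7%, Adjuster 2 171/409 = 41.8% → Adjuster 1
Simple: Adjuster 1 92/133 = 69.2%, Adjuster 2 70/123 = 56.9% → Adjuster 1
Overall: Adjuster 1 871/2237 = 38.9%, Adjuster 2 498/1575 = 31.6% → Adjuster 1
Adjuster 1 wins overall and in every claim group — no reversal.

No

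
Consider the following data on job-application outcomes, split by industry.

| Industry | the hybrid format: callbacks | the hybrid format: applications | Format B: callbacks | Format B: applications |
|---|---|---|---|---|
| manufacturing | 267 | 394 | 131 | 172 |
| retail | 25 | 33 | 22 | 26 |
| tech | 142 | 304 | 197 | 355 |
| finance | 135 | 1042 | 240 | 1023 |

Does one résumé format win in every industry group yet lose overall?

Manufacturing: the hybrid format 267/394 = 67.8%, Format B 131/172 = 76.2% → Format B
Retail: the hybrid format 25/33 = 75.8%, Format B 22/26 = 84.6% → Format B
Tech: the hybrid format 142/304 = 46.7%, Format B 197/355 = 55.5% → Format B
Finance: the hybrid format 135/1042 = 13.0%, Format B 240/1023 = 23.5% → Format B
Overall: the hybrid format 569/1773 = 32.1%, Format B 590/1576 = 37.4% → Format B
Format B wins overall and in every industry group — no reversal.

No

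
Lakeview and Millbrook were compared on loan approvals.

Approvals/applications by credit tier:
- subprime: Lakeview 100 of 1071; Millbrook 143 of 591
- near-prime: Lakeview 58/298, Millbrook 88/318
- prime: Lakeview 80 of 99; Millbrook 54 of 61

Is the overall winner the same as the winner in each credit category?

Subprime: Lakeview 100/1071 = 9.3%, Millbrook 143/591 = 24.2% → Millbrook
Near-prime: Lakeview 58/298 = 19.5%, Millbrook 88/318 = 27.7% → Millbrook
Prime: Lakeview 80/99 = 80.8%, Millbrook 54/61 = 88.5% → Millbrook
Overall: Lakeview 238/1468 = 16.2%, Millbrook 285/970 = 29.4% → Millbrook
Millbrook wins overall and in every credit group — no reversal.

Yes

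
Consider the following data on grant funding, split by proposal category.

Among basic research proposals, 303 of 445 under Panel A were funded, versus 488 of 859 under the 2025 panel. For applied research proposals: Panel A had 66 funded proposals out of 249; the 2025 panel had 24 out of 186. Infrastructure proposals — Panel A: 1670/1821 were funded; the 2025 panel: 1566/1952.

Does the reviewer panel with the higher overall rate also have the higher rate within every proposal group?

Basic research: Panel A 303/445 = 68.1%, the 2025 panel 488/859 = 56.8% → Panel A
Applied research: Panel A 66/249 = 26.5%, the 2025 panel 24/186 = 12.9% → Panel A
Infrastructure: Panel A 1670/1821 = 91.7%, the 2025 panel 1566/1952 = 80.2% → Panel A
Overall: Panel A 2039/2515 = 81.1%, the 2025 panel 2078/2997 = 69.3% → Panel A
Panel A wins overall and in every proposal group — no reversal.

Yes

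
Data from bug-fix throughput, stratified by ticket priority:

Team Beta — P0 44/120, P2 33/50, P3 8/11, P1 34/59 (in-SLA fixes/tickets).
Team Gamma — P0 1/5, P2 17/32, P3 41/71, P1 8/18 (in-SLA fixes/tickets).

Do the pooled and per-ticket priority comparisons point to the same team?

No

P0: Team Beta 44/120 = 36.7%, Team Gamma 1/5 = 20.0% → Team Beta
P2: Team Beta 33/50 = 66.0%, Team Gamma 17/32 = 53.1% → Team Beta
P3: Team Beta 8/11 = 72.7%, Team Gamma 41/71 = 57.7% → Team Beta
P1: Team Beta 34/59 = 57.6%, Team Gamma 8/18 = 44.4% → Team Beta
Overall: Team Beta 119/240 = 49.6%, Team Gamma 67/126 = 53.2% → Team Gamma
Team Beta wins each ticket group but Team Gamma wins overall — the comparison reverses. Team Beta's tickets skew toward P0, which has a lower base rate.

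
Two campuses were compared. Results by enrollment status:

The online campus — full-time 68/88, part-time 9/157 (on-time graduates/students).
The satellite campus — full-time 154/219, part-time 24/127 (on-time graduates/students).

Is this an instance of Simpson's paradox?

Full-time: the online campus 68/88 = 77.3%, the satellite campus 154/219 = 70.3% → the online campus
Part-time: the online campus 9/157 = 5.7%, the satellite campus 24/127 = 18.9% → the satellite campus
Overall: the online campus 77/245 = 31.4%, the satellite campus 178/346 = 51.4% → the satellite campus
Neither sweeps: the online campus wins 1 of 2 groups, the satellite campus wins 1. The satellite campus wins overall but not every group — no Simpson reversal.

No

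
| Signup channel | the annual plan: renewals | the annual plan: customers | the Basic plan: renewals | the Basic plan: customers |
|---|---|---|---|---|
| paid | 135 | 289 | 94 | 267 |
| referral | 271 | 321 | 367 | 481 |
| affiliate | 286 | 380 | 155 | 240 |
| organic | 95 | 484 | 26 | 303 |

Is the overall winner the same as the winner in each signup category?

Yes

Paid: the annual plan 135/289 = 46.7%, the Basic plan 94/267 = 35.2% → the annual plan
Referral: the annual plan 271/321 = 84.4%, the Basic plan 367/481 = 76.3% → the annual plan
Affiliate: the annual plan 286/380 = 75.3%, the Basic plan 155/240 = 64.6% → the annual plan
Organic: the annual plan 95/484 = 19.6%, the Basic plan 26/303 = 8.6% → the annual plan
Overall: the annual plan 787/1474 = 53.4%, the Basic plan 642/1291 = 49.7% → the annual plan
The annual plan wins overall and in every signup group — no reversal.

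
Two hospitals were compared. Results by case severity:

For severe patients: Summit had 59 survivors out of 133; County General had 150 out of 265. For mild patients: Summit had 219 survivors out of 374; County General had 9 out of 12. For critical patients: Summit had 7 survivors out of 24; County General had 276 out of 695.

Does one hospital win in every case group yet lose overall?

Severe: Summit 59/133 = 44.4%, County General 150/265 = 56.6% → County General
Mild: Summit 219/374 = 58.6%, County General 9/12 = 75.0% → County General
Critical: Summit 7/24 = 29.2%, County General 276/695 = 39.7% → County General
Overall: Summit 285/531 = 53.7%, County General 435/972 = 44.8% → Summit
County General wins each case group but Summit wins overall — the comparison reverses. County General's patients skew toward critical, which has a lower base rate.

Yes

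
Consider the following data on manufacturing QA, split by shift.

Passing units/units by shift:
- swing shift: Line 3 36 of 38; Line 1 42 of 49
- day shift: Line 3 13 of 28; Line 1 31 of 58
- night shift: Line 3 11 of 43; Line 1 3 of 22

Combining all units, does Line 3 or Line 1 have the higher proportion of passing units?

Line 1

Swing shift: Line 3 36/38 = 94.7%, Line 1 42/49 = 85.7% → Line 3
Day shift: Line 3 13/28 = 46.4%, Line 1 31/58 = 53.4% → Line 1
Night shift: Line 3 11/43 = 25.6%, Line 1 3/22 = 13.6% → Line 3
Overall: Line 3 60/109 = 55.0%, Line 1 76/129 = 58.9% → Line 1
(Neither sweeps every shift group, but Line 1 has the higher pooled rate.)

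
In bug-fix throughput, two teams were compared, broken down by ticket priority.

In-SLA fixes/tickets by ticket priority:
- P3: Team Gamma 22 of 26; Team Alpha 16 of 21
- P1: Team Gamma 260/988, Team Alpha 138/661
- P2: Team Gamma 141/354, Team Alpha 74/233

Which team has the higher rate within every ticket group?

Team Gamma

P3: Team Gamma 22/26 = 84.6%, Team Alpha 16/21 = 76.2% → Team Gamma
P1: Team Gamma 260/988 = 26.3%, Team Alpha 138/661 = 20.9% → Team Gamma
P2: Team Gamma 141/354 = 39.8%, Team Alpha 74/233 = 31.8% → Team Gamma
Team Gamma has the higher rate in all 3 groups.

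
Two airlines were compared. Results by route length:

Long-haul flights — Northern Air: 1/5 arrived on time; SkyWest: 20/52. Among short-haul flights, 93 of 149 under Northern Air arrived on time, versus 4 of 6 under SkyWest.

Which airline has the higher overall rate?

Long-haul: Northern Air 1/5 = 20.0%, SkyWest 20/52 = 38.5% → SkyWest
Short-haul: Northern Air 93/149 = 62.4%, SkyWest 4/6 = 66.7% → SkyWest
Overall: Northern Air 94/154 = 61.0%, SkyWest 24/58 = 41.4% → Northern Air
(SkyWest wins every route group but Northern Air wins overall — SkyWest's flights skew toward the low-rate long-haul group.)

Northern Air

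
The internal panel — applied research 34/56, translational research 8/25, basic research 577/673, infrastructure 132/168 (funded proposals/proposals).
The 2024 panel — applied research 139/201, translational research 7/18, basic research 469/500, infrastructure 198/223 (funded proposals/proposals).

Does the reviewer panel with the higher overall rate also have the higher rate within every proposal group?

Applied research: the internal panel 34/56 = 60.7%, the 2024 panel 139/201 = 69.2% → the 2024 panel
Translational research: the internal panel 8/25 = 32.0%, the 2024 panel 7/18 = 38.9% → the 2024 panel
Basic research: the internal panel 577/673 = 85.7%, the 2024 panel 469/500 = 93.8% → the 2024 panel
Infrastructure: the internal panel 132/168 = 78.6%, the 2024 panel 198/223 = 88.8% → the 2024 panel
Overall: the internal panel 751/922 = 81.5%, the 2024 panel 813/942 = 86.3% → the 2024 panel
The 2024 panel wins overall and in every proposal group — no reversal.

Yes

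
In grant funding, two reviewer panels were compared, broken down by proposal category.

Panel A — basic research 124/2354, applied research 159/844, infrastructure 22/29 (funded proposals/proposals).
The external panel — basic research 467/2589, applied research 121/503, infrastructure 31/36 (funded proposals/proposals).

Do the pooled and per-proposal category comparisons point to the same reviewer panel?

Yes

Basic research: Panel A 124/2354 = 5.3%, the external panel 467/2589 = 18.0% → the external panel
Applied research: Panel A 159/844 = 18.8%, the external panel 121/503 = 24.1% → the external panel
Infrastructure: Panel A 22/29 = 75.9%, the external panel 31/36 = 86.1% → the external panel
Overall: Panel A 305/3227 = 9.5%, the external panel 619/3128 = 19.8% → the external panel
The external panel wins overall and in every proposal group — no reversal.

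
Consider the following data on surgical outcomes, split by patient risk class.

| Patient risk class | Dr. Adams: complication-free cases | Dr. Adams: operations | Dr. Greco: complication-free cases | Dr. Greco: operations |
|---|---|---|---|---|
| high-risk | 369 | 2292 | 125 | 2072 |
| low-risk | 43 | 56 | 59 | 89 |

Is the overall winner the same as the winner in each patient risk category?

Yes

High-risk: Dr. Adams 369/2292 = 16.1%, Dr. Greco 125/2072 = 6.0% → Dr. Adams
Low-risk: Dr. Adams 43/56 = 76.8%, Dr. Greco 59/89 = 66.3% → Dr. Adams
Overall: Dr. Adams 412/2348 = 17.5%, Dr. Greco 184/2161 = 8.5% → Dr. Adams
Dr. Adams wins overall and in every patient risk group — no reversal.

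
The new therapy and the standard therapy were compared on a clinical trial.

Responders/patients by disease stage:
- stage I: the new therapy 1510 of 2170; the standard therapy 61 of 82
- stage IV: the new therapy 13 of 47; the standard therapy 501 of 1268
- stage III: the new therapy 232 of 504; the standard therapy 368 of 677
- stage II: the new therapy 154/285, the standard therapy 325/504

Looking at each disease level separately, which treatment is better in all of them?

the standard therapy

Stage I: the new therapy 1510/2170 = 69.6%, the standard therapy 61/82 = 74.4% → the standard therapy
Stage IV: the new therapy 13/47 = 27.7%, the standard therapy 501/1268 = 39.5% → the standard therapy
Stage III: the new therapy 232/504 = 46.0%, the standard therapy 368/677 = 54.4% → the standard therapy
Stage II: the new therapy 154/285 = 54.0%, the standard therapy 325/504 = 64.5% → the standard therapy
The standard therapy has the higher rate in all 4 groups.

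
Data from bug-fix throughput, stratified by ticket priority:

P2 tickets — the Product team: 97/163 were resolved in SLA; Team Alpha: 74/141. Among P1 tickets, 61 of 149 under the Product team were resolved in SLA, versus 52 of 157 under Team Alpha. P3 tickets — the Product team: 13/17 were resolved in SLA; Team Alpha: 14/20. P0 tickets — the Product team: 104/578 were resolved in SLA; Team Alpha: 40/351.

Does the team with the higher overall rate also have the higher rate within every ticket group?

P2: the Product team 97/163 = 59.5%, Team Alpha 74/141 = 52.5% → the Product team
P1: the Product team 61/149 = 40.9%, Team Alpha 52/157 = 33.1% → the Product team
P3: the Product team 13/17 = 76.5%, Team Alpha 14/20 = 70.0% → the Product team
P0: the Product team 104/578 = 18.0%, Team Alpha 40/351 = 11.4% → the Product team
Overall: the Product team 275/907 = 30.3%, Team Alpha 180/669 = 26.9% → the Product team
The Product team wins overall and in every ticket group — no reversal.

Yes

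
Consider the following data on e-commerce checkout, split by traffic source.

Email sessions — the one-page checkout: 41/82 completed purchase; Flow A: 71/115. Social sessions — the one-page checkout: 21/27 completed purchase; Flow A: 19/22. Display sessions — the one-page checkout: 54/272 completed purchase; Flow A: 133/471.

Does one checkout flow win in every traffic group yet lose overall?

No

Email: the one-page checkout 41/82 = 50.0%, Flow A 71/115 = 61.7% → Flow A
Social: the one-page checkout 21/27 = 77.8%, Flow A 19/22 = 86.4% → Flow A
Display: the one-page checkout 54/272 = 19.9%, Flow A 133/471 = 28.2% → Flow A
Overall: the one-page checkout 116/381 = 30.4%, Flow A 223/608 = 36.7% → Flow A
Flow A wins overall and in every traffic group — no reversal.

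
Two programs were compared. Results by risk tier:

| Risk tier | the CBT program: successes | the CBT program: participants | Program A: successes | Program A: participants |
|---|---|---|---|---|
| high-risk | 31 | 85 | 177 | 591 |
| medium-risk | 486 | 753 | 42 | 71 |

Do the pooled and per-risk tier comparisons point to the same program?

Yes

High-risk: the CBT program 31/85 = 36.5%, Program A 177/591 = 29.9% → the CBT program
Medium-risk: the CBT program 486/753 = 64.5%, Program A 42/71 = 59.2% → the CBT program
Overall: the CBT program 517/838 = 61.7%, Program A 219/662 = 33.1% → the CBT program
The CBT program wins overall and in every risk group — no reversal.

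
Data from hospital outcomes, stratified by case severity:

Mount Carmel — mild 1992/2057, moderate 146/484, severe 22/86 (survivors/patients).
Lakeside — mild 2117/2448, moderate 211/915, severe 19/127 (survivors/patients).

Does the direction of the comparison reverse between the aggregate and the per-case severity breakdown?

No

Mild: Mount Carmel 1992/2057 = 96.8%, Lakeside 2117/2448 = 86.5% → Mount Carmel
Moderate: Mount Carmel 146/484 = 30.2%, Lakeside 211/915 = 23.1% → Mount Carmel
Severe: Mount Carmel 22/86 = 25.6%, Lakeside 19/127 = 15.0% → Mount Carmel
Overall: Mount Carmel 2160/2627 = 82.2%, Lakeside 2347/3490 = 67.2% → Mount Carmel
Mount Carmel wins overall and in every case group — no reversal.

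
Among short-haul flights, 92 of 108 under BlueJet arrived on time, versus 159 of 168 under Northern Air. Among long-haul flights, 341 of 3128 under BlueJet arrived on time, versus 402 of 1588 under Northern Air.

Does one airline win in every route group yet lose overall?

Short-haul: BlueJet 92/108 = 85.2%, Northern Air 159/168 = 94.6% → Northern Air
Long-haul: BlueJet 341/3128 = 10.9%, Northern Air 402/1588 = 25.3% → Northern Air
Overall: BlueJet 433/3236 = 13.4%, Northern Air 561/1756 = 31.9% → Northern Air
Northern Air wins overall and in every route group — no reversal.

No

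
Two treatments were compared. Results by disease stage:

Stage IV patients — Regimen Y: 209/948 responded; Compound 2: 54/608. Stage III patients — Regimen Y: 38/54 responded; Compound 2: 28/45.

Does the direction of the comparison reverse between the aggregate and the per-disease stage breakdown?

Stage IV: Regimen Y 209/948 = 22.0%, Compound 2 54/608 = 8.9% → Regimen Y
Stage III: Regimen Y 38/54 = 70.4%, Compound 2 28/45 = 62.2% → Regimen Y
Overall: Regimen Y 247/1002 = 24.7%, Compound 2 82/653 = 12.6% → Regimen Y
Regimen Y wins overall and in every disease group — no reversal.

No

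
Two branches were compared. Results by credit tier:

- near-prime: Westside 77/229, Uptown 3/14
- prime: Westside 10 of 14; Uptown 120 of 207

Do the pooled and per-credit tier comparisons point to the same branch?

Near-prime: Westside 77/229 = 33.6%, Uptown 3/14 = 21.4% → Westside
Prime: Westside 10/14 = 71.4%, Uptown 120/207 = 58.0% → Westside
Overall: Westside 87/243 = 35.8%, Uptown 123/221 = 55.7% → Uptown
Westside wins each credit group but Uptown wins overall — the comparison reverses. Westside's applications skew toward near-prime, which has a lower base rate.

No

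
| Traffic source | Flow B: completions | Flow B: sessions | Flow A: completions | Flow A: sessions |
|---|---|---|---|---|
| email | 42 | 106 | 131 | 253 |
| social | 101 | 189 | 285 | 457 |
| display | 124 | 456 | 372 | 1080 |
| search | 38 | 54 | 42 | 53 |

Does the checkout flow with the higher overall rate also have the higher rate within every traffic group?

Yes

Email: Flow B 42/106 = 39.6%, Flow A 131/253 = 51.8% → Flow A
Social: Flow B 101/189 = 53.4%, Flow A 285/457 = 62.4% → Flow A
Display: Flow B 124/456 = 27.2%, Flow A 372/1080 = 34.4% → Flow A
Search: Flow B 38/54 = 70.4%, Flow A 42/53 = 79.2% → Flow A
Overall: Flow B 305/805 = 37.9%, Flow A 830/1843 = 45.0% → Flow A
Flow A wins overall and in every traffic group — no reversal.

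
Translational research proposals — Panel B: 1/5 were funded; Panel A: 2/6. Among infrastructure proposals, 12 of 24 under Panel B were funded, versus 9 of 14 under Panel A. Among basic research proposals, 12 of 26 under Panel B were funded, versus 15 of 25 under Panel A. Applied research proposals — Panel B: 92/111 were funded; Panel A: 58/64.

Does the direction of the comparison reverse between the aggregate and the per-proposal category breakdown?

Translational research: Panel B 1/5 = 20.0%, Panel A 2/6 = 33.3% → Panel A
Infrastructure: Panel B 12/24 = 50.0%, Panel A 9/14 = 64.3% → Panel A
Basic research: Panel B 12/26 = 46.2%, Panel A 15/25 = 60.0% → Panel A
Applied research: Panel B 92/111 = 82.9%, Panel A 58/64 = 90.6% → Panel A
Overall: Panel B 117/166 = 70.5%, Panel A 84/109 = 77.1% → Panel A
Panel A wins overall and in every proposal group — no reversal.

No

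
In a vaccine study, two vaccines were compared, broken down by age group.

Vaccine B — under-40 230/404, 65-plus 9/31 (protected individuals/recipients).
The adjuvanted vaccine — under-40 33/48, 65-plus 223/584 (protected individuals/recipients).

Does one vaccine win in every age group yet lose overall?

Yes

Under-40: Vaccine B 230/404 = 56.9%, the adjuvanted vaccine 33/48 = 68.8% → the adjuvanted vaccine
65-plus: Vaccine B 9/31 = 29.0%, the adjuvanted vaccine 223/584 = 38.2% → the adjuvanted vaccine
Overall: Vaccine B 239/435 = 54.9%, the adjuvanted vaccine 256/632 = 40.5% → Vaccine B
The adjuvanted vaccine wins each age group but Vaccine B wins overall — the comparison reverses. The adjuvanted vaccine's recipients skew toward 65-plus, which has a lower base rate.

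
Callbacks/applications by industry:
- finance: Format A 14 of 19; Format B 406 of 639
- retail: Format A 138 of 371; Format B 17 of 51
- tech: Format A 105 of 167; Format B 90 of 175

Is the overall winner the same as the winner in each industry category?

No

Finance: Format A 14/19 = 73.7%, Format B 406/639 = 63.5% → Format A
Retail: Format A 138/371 = 37.2%, Format B 17/51 = 33.3% → Format A
Tech: Format A 105/167 = 62.9%, Format B 90/175 = 51.4% → Format A
Overall: Format A 257/557 = 46.1%, Format B 513/865 = 59.3% → Format B
Format A wins each industry group but Format B wins overall — the comparison reverses. Format A's applications skew toward retail, which has a lower base rate.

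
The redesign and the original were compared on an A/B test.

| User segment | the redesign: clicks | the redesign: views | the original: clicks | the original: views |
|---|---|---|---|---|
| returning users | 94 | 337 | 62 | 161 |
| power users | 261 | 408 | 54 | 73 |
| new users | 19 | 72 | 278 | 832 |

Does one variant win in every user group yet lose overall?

Returning users: the redesign 94/337 = 27.9%, the original 62/161 = 38.5% → the original
Power users: the redesign 261/408 = 64.0%, the original 54/73 = 74.0% → the original
New users: the redesign 19/72 = 26.4%, the original 278/832 = 33.4% → the original
Overall: the redesign 374/817 = 45.8%, the original 394/1066 = 37.0% → the redesign
The original wins each user group but the redesign wins overall — the comparison reverses. The original's views skew toward new users, which has a lower base rate.

Yes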